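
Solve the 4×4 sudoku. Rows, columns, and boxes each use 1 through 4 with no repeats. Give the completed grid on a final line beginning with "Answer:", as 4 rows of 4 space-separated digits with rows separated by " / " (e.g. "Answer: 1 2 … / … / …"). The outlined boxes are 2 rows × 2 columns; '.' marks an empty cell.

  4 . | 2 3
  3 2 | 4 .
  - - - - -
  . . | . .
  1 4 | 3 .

Step 1. [r3c4∈{1,2,4}] 4 has one home in row 3: r3c4. So r3c4=4.
Step 2. [r2c4∈{1}] r2c4 has the single candidate 1. So r2c4=1.
Step 3. [r3c3∈{1}] r3c3 has the single candidate 1, so r3c3=1.
Step 4. [r3c1∈{2}] nothing but 2 survives at r3c1 ⇒ r3c1=2.
Step 5. [r4c4∈{2}] nothing but 2 survives at r4c4 ⇒ r4c4=2.
Step 6. [r1c2∈{1}] r1c2's peers cover all but 1, so r1c2=1.
Step 7. [r3c2∈{3}] r3c2's peers cover all but 3, so r3c2=3.

Answer: 4 1 2 3 / 3 2 4 1 / 2 3 1 4 / 1 4 3 2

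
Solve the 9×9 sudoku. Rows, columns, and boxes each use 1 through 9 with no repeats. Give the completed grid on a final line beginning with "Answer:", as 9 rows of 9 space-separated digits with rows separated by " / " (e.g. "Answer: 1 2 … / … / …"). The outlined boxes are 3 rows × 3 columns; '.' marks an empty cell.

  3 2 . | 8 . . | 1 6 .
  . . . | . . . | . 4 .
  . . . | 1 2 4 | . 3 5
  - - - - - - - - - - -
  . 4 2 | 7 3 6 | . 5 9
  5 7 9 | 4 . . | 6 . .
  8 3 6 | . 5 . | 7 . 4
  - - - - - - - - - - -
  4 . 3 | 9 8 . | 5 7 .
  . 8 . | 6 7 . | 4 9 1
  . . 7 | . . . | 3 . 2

Step 1. [r9c4∈{5}] r9c4 is down to just 5. So r9c4=5.
Step 2. [r2c2∈{1,5,6,9}] r2c2 is the only open cell in col 2 admitting 5 ⇒ r2c2=5.
Step 3. [r9c6∈{1}] nothing but 1 survives at r9c6 ⇒ r9c6=1.
Step 4. [r4c7∈{8}] nothing but 8 survives at r4c7 ⇒ r4c7=8.
Step 5. [r6c4∈{2}] only 2 remains possible at r6c4 ⇒ r6c4=2.
Step 6. [r3c7∈{9}] nothing but 9 survives at r3c7 ⇒ r3c7=9.
Step 7. [r2c1∈{1,6,7,9}] box 1 places 9 nowhere but r2c1 ⇒ r2c1=9.
Step 8. [r9c1∈{6}] only 6 remains possible at r9c1. So r9c1=6.
Step 9. [r8c6∈{2,3}] in row 8, 3 fits only at r8c6, so r8c6=3.
Step 10. [r2c6∈{7}] r2c6 is down to just 7, so r2c6=7.
Step 11. [r2c3∈{1,8}] 1 has one home in row 2: r2c3, so r2c3=1.
Step 12. [r5c8∈{1,2}] row 5 places 2 nowhere but r5c8 ⇒ r5c8=2.
Step 13. [r1c5∈{9}] r1c5 is down to just 9. So r1c5=9.
Step 14. [r6c6∈{9}] r6c6's peers cover all but 9 ⇒ r6c6=9.
Step 15. [r1c9∈{7}] only 7 remains possible at r1c9 ⇒ r1c9=7.
Step 16. [r8c1∈{2}] r8c1 is down to just 2 ⇒ r8c1=2.
Step 17. [r9c8∈{8}] r9c8 is down to just 8. So r9c8=8.
Step 18. [r1c6∈{5}] r1c6's peers cover all but 5, so r1c6=5.
Step 19. [r5c6∈{8}] r5c6 is down to just 8. So r5c6=8.
Step 20. [r7c6∈{2}] r7c6 is down to just 2. So r7c6=2.
Step 21. [r9c2∈{9}] nothing but 9 survives at r9c2. So r9c2=9.
Step 22. [r2c7∈{2}] only 2 remains possible at r2c7. So r2c7=2.
Step 23. [r6c8∈{1}] r6c8's peers cover all but 1. So r6c8=1.
Step 24. [r2c4∈{3}] nothing but 3 survives at r2c4, so r2c4=3.
Step 25. [r3c1∈{7}] r3c1 is down to just 7, so r3c1=7.
Step 26. [r9c5∈{4}] r9c5 is down to just 4, so r9c5=4.
Step 27. [r2c5∈{6}] only 6 remains possible at r2c5. So r2c5=6.
Step 28. [r8c3∈{5}] only 5 remains possible at r8c3 ⇒ r8c3=5.
Step 29. [r4c1∈{1}] r4c1 is down to just 1, so r4c1=1.
Step 30. [r5c5∈{1}] r5c5's peers cover all but 1, so r5c5=1.
Step 31. [r5c9∈{3}] r5c9 has the single candidate 3. So r5c9=3.
Step 32. [r7c9∈{6}] nothing but 6 survives at r7c9 ⇒ r7c9=6.
Step 33. [r7c2∈{1}] r7c2's peers cover all but 1 ⇒ r7c2=1.
Step 34. [r3c3∈{8}] nothing but 8 survives at r3c3. So r3c3=8.
Step 35. [r1c3∈{4}] r1c3's peers cover all but 4 ⇒ r1c3=4.
Step 36. [r3c2∈{6}] r3c2's peers cover all but 6 ⇒ r3c2=6.
Step 37. [r2c9∈{8}] r2c9 has the single candidate 8, so r2c9=8.

Answer: 3 2 4 8 9 5 1 6 7 / 9 5 1 3 6 7 2 4 8 / 7 6 8 1 2 4 9 3 5 / 1 4 2 7 3 6 8 5 9 / 5 7 9 4 1 8 6 2 3 / 8 3 6 2 5 9 7 1 4 / 4 1 3 9 8 2 5 7 6 / 2 8 5 6 7 3 4 9 1 / 6 9 7 5 4 1 3 8 2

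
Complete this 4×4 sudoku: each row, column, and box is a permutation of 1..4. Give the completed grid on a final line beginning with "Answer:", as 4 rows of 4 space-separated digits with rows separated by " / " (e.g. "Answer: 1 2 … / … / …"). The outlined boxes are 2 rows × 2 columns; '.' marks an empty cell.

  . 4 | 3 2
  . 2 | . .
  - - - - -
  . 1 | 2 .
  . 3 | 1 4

Step 1. [r2c4∈{1}] r2c4 has the single candidate 1, so r2c4=1.
Step 2. [r1c1∈{1}] nothing but 1 survives at r1c1 ⇒ r1c1=1.
Step 3. [r4c1∈{2}] r4c1 is down to just 2, so r4c1=2.
Step 4. [r3c1∈{4}] nothing but 4 survives at r3c1. So r3c1=4.
Step 5. [r2c1∈{3}] r2c1 has the single candidate 3, so r2c1=3.
Step 6. [r3c4∈{3}] nothing but 3 survives at r3c4 ⇒ r3c4=3.
Step 7. [r2c3∈{4}] r2c3's peers cover all but 4, so r2c3=4.

Answer: 1 4 3 2 / 3 2 4 1 / 4 1 2 3 / 2 3 1 4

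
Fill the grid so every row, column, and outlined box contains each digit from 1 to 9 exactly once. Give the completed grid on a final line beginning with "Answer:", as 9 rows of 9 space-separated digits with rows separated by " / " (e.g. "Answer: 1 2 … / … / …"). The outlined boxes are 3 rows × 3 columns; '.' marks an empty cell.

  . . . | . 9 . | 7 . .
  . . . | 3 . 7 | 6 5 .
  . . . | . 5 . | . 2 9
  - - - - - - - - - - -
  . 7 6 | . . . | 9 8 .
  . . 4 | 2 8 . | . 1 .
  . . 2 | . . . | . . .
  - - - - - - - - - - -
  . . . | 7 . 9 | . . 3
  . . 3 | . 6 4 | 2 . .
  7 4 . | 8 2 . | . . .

Step 1. [r7c5∈{1}] r7c5's peers cover all but 1 ⇒ r7c5=1.
Step 2. [r8c4∈{5}] r8c4 has the single candidate 5, so r8c4=5.
Step 3. [r2c5∈{4}] nothing but 4 survives at r2c5 ⇒ r2c5=4.
Step 4. [r4c5∈{3}] nothing but 3 survives at r4c5 ⇒ r4c5=3.
Step 5. [r6c4∈{1,4,6,9}] in col 4, 9 fits only at r6c4, so r6c4=9.
Step 6. [r5c9∈{5,6,7}] 7 has one home in row 5: r5c9. So r5c9=7.
Step 7. [r1c6∈{1,2,6,8}] across col 6, 2 lands solely at r1c6. So r1c6=2.
Step 8. [r3c6∈{1,6,8}] col 6 places 8 nowhere but r3c6, so r3c6=8.
Step 9. [r7c7∈{4,5,8}] in col 7, 8 fits only at r7c7, so r7c7=8.
Step 10. [r8c9∈{1}] r8c9 has the single candidate 1. So r8c9=1.
Step 11. [r3c7∈{1,3,4}] in col 7, 1 fits only at r3c7. So r3c7=1.
Step 12. [r1c4∈{1,6}] box 2 places 1 nowhere but r1c4 ⇒ r1c4=1.
Step 13. [r6c7∈{3,4,5}] col 7 places 4 nowhere but r6c7. So r6c7=4.
Step 14. [r5c7∈{3,5}] across col 7, 3 lands solely at r5c7, so r5c7=3.
Step 15. [r7c3∈{5}] r7c3 has the single candidate 5 ⇒ r7c3=5.
Step 16. [r1c3∈{8}] only 8 remains possible at r1c3 ⇒ r1c3=8.
Step 17. [r6c8∈{6}] only 6 remains possible at r6c8 ⇒ r6c8=6.
Step 18. [r6c9∈{5}] r6c9 has the single candidate 5. So r6c9=5.
Step 19. [r1c8∈{3,4}] in col 8, 3 fits only at r1c8, so r1c8=3.
Step 20. [r6c6∈{1}] nothing but 1 survives at r6c6, so r6c6=1.
Step 21. [r2c2∈{1,2,9}] r2c2 is the only open cell in col 2 admitting 1. So r2c2=1.
Step 22. [r3c1∈{3,4,6}] in row 3, 4 fits only at r3c1. So r3c1=4.
Step 23. [r7c2∈{2,6}] across col 2, 2 lands solely at r7c2 ⇒ r7c2=2.
Step 24. [r4c6∈{5}] only 5 remains possible at r4c6, so r4c6=5.
Step 25. [r2c3∈{9}] r2c3 has the single candidate 9 ⇒ r2c3=9.
Step 26. [r6c1∈{3,8}] 3 has one home in col 1: r6c1 ⇒ r6c1=3.
Step 27. [r8c1∈{8,9}] col 1 places 8 nowhere but r8c1. So r8c1=8.
Step 28. [r5c1∈{5,9}] col 1 places 9 nowhere but r5c1. So r5c1=9.
Step 29. [r1c1∈{5,6}] across col 1, 5 lands solely at r1c1, so r1c1=5.
Step 30. [r1c2∈{6}] r1c2 has the single candidate 6, so r1c2=6.
Step 31. [r8c2∈{9}] r8c2 has the single candidate 9 ⇒ r8c2=9.
Step 32. [r5c6∈{6}] r5c6 is down to just 6 ⇒ r5c6=6.
Step 33. [r6c5∈{7}] r6c5 is down to just 7. So r6c5=7.
Step 34. [r3c4∈{6}] r3c4's peers cover all but 6. So r3c4=6.
Step 35. [r9c3∈{1}] nothing but 1 survives at r9c3, so r9c3=1.
Step 36. [r4c9∈{2}] r4c9's peers cover all but 2, so r4c9=2.
Step 37. [r3c2∈{3}] r3c2 is down to just 3 ⇒ r3c2=3.
Step 38. [r2c9∈{8}] nothing but 8 survives at r2c9 ⇒ r2c9=8.
Step 39. [r2c1∈{2}] r2c1 has the single candidate 2, so r2c1=2.
Step 40. [r8c8∈{7}] only 7 remains possible at r8c8, so r8c8=7.
Step 41. [r9c8∈{9}] r9c8 has the single candidate 9, so r9c8=9.
Step 42. [r4c4∈{4}] r4c4 has the single candidate 4. So r4c4=4.
Step 43. [r6c2∈{8}] r6c2 has the single candidate 8, so r6c2=8.
Step 44. [r9c9∈{6}] only 6 remains possible at r9c9 ⇒ r9c9=6.
Step 45. [r7c1∈{6}] r7c1's peers cover all but 6, so r7c1=6.
Step 46. [r7c8∈{4}] r7c8 has the single candidate 4. So r7c8=4.
Step 47. [r9c7∈{5}] only 5 remains possible at r9c7. So r9c7=5.
Step 48. [r5c2∈{5}] r5c2 is down to just 5 ⇒ r5c2=5.
Step 49. [r1c9∈{4}] r1c9 has the single candidate 4, so r1c9=4.
Step 50. [r9c6∈{3}] only 3 remains possible at r9c6, so r9c6=3.
Step 51. [r3c3∈{7}] r3c3's peers cover all but 7 ⇒ r3c3=7.
Step 52. [r4c1∈{1}] nothing but 1 survives at r4c1 ⇒ r4c1=1.

Answer: 5 6 8 1 9 2 7 3 4 / 2 1 9 3 4 7 6 5 8 / 4 3 7 6 5 8 1 2 9 / 1 7 6 4 3 5 9 8 2 / 9 5 4 2 8 6 3 1 7 / 3 8 2 9 7 1 4 6 5 / 6 2 5 7 1 9 8 4 3 / 8 9 3 5 6 4 2 7 1 / 7 4 1 8 2 3 5 9 6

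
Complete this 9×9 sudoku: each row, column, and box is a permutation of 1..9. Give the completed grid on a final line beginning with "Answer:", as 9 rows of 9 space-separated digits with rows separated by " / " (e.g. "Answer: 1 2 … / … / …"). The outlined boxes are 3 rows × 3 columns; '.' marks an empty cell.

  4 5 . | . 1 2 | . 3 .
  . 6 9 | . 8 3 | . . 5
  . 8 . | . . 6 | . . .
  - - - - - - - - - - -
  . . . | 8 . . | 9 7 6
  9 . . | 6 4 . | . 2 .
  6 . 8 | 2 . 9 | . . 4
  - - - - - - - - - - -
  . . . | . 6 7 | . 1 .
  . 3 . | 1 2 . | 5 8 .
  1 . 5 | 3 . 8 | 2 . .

Step 1. [r1c3∈{7}] r1c3 is down to just 7, so r1c3=7.
Step 2. [r2c7∈{1,4,7}] 1 has one home in row 2: r2c7, so r2c7=1.
Step 3. [r8c9∈{7,9}] across row 8, 9 lands solely at r8c9. So r8c9=9.
Step 4. [r6c2∈{1,7}] across row 6, 1 lands solely at r6c2. So r6c2=1.
Step 5. [r5c3∈{3}] r5c3 is down to just 3, so r5c3=3.
Step 6. [r2c1∈{2}] r2c1's peers cover all but 2. So r2c1=2.
Step 7. [r2c8∈{4}] r2c8 has the single candidate 4. So r2c8=4.
Step 8. [r9c2∈{4,7,9}] row 9 places 4 nowhere but r9c2. So r9c2=4.
Step 9. [r3c4∈{4,5,7,9}] 4 has one home in row 3: r3c4. So r3c4=4.
Step 10. [r3c5∈{5,7,9}] in row 3, 5 fits only at r3c5, so r3c5=5.
Step 11. [r5c6∈{1,5}] across row 5, 5 lands solely at r5c6. So r5c6=5.
Step 12. [r7c2∈{2,9}] r7c2 is the only open cell in col 2 admitting 9 ⇒ r7c2=9.
Step 13. [r5c7∈{8}] nothing but 8 survives at r5c7. So r5c7=8.
Step 14. [r6c7∈{3}] nothing but 3 survives at r6c7 ⇒ r6c7=3.
Step 15. [r7c3∈{2}] nothing but 2 survives at r7c3 ⇒ r7c3=2.
Step 16. [r3c7∈{7}] r3c7's peers cover all but 7, so r3c7=7.
Step 17. [r7c1∈{8}] r7c1's peers cover all but 8, so r7c1=8.
Step 18. [r9c8∈{6}] only 6 remains possible at r9c8, so r9c8=6.
Step 19. [r4c3∈{4}] r4c3's peers cover all but 4. So r4c3=4.
Step 20. [r6c5∈{7}] r6c5 has the single candidate 7, so r6c5=7.
Step 21. [r8c6∈{4}] r8c6's peers cover all but 4, so r8c6=4.
Step 22. [r7c4∈{5}] r7c4 has the single candidate 5. So r7c4=5.
Step 23. [r4c5∈{3}] r4c5 has the single candidate 3, so r4c5=3.
Step 24. [r7c9∈{3}] r7c9 is down to just 3. So r7c9=3.
Step 25. [r1c7∈{6}] r1c7 is down to just 6 ⇒ r1c7=6.
Step 26. [r1c4∈{9}] r1c4's peers cover all but 9. So r1c4=9.
Step 27. [r2c4∈{7}] r2c4 is down to just 7, so r2c4=7.
Step 28. [r9c5∈{9}] nothing but 9 survives at r9c5 ⇒ r9c5=9.
Step 29. [r4c1∈{5}] r4c1's peers cover all but 5. So r4c1=5.
Step 30. [r5c9∈{1}] only 1 remains possible at r5c9 ⇒ r5c9=1.
Step 31. [r5c2∈{7}] r5c2's peers cover all but 7, so r5c2=7.
Step 32. [r8c3∈{6}] only 6 remains possible at r8c3. So r8c3=6.
Step 33. [r7c7∈{4}] r7c7's peers cover all but 4, so r7c7=4.
Step 34. [r4c6∈{1}] only 1 remains possible at r4c6, so r4c6=1.
Step 35. [r6c8∈{5}] r6c8's peers cover all but 5 ⇒ r6c8=5.
Step 36. [r3c3∈{1}] r3c3 is down to just 1, so r3c3=1.
Step 37. [r3c9∈{2}] nothing but 2 survives at r3c9. So r3c9=2.
Step 38. [r4c2∈{2}] r4c2's peers cover all but 2, so r4c2=2.
Step 39. [r8c1∈{7}] r8c1 is down to just 7, so r8c1=7.
Step 40. [r9c9∈{7}] only 7 remains possible at r9c9. So r9c9=7.
Step 41. [r1c9∈{8}] r1c9's peers cover all but 8, so r1c9=8.
Step 42. [r3c8∈{9}] r3c8 has the single candidate 9 ⇒ r3c8=9.
Step 43. [r3c1∈{3}] r3c1 has the single candidate 3, so r3c1=3.

Answer: 4 5 7 9 1 2 6 3 8 / 2 6 9 7 8 3 1 4 5 / 3 8 1 4 5 6 7 9 2 / 5 2 4 8 3 1 9 7 6 / 9 7 3 6 4 5 8 2 1 / 6 1 8 2 7 9 3 5 4 / 8 9 2 5 6 7 4 1 3 / 7 3 6 1 2 4 5 8 9 / 1 4 5 3 9 8 2 6 7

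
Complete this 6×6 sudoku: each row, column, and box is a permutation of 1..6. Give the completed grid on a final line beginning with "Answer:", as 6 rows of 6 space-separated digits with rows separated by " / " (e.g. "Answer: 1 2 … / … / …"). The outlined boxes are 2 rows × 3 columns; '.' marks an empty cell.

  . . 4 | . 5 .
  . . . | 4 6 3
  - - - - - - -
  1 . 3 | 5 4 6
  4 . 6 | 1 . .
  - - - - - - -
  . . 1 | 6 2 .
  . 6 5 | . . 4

Step 1. [r2c3∈{2}] r2c3's peers cover all but 2. So r2c3=2.
Step 2. [r5c1∈{3}] nothing but 3 survives at r5c1, so r5c1=3.
Step 3. [r1c6∈{1,2}] 1 has one home in col 6: r1c6. So r1c6=1.
Step 4. [r4c2∈{2,5}] 5 has one home in row 4: r4c2 ⇒ r4c2=5.
Step 5. [r6c4∈{3}] r6c4's peers cover all but 3, so r6c4=3.
Step 6. [r1c1∈{6}] r1c1 has the single candidate 6, so r1c1=6.
Step 7. [r2c2∈{1}] r2c2 has the single candidate 1. So r2c2=1.
Step 8. [r1c2∈{3}] r1c2's peers cover all but 3, so r1c2=3.
Step 9. [r3c2∈{2}] r3c2's peers cover all but 2. So r3c2=2.
Step 10. [r6c1∈{2}] r6c1's peers cover all but 2 ⇒ r6c1=2.
Step 11. [r1c4∈{2}] r1c4 has the single candidate 2 ⇒ r1c4=2.
Step 12. [r4c6∈{2}] only 2 remains possible at r4c6 ⇒ r4c6=2.
Step 13. [r4c5∈{3}] nothing but 3 survives at r4c5, so r4c5=3.
Step 14. [r2c1∈{5}] r2c1 is down to just 5. So r2c1=5.
Step 15. [r5c2∈{4}] r5c2 is down to just 4, so r5c2=4.
Step 16. [r5c6∈{5}] only 5 remains possible at r5c6. So r5c6=5.
Step 17. [r6c5∈{1}] r6c5's peers cover all but 1, so r6c5=1.

Answer: 6 3 4 2 5 1 / 5 1 2 4 6 3 / 1 2 3 5 4 6 / 4 5 6 1 3 2 / 3 4 1 6 2 5 / 2 6 5 3 1 4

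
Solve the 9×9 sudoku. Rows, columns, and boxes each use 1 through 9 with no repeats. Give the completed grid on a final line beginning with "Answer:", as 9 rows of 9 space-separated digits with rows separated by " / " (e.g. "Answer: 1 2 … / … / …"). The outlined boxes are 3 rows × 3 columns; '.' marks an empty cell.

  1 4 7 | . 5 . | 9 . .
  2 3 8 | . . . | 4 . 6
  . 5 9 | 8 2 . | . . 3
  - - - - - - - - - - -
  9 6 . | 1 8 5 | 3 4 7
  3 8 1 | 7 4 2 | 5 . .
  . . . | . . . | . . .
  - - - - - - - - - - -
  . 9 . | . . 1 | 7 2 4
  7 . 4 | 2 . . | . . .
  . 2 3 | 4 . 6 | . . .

Step 1. [r8c8∈{1,3,5,6,8,9}] r8c8 is the only open cell in col 8 admitting 3. So r8c8=3.
Step 2. [r6c5∈{3,6,9}] col 5 places 6 nowhere but r6c5, so r6c5=6.
Step 3. [r5c9∈{9}] r5c9 is down to just 9, so r5c9=9.
Step 4. [r3c7∈{1}] r3c7 has the single candidate 1 ⇒ r3c7=1.
Step 5. [r9c7∈{8}] r9c7's peers cover all but 8, so r9c7=8.
Step 6. [r9c1∈{5}] r9c1's peers cover all but 5. So r9c1=5.
Step 7. [r9c9∈{1}] nothing but 1 survives at r9c9, so r9c9=1.
Step 8. [r8c5∈{9}] nothing but 9 survives at r8c5, so r8c5=9.
Step 9. [r1c6∈{3}] nothing but 3 survives at r1c6, so r1c6=3.
Step 10. [r2c4∈{9}] r2c4 is down to just 9 ⇒ r2c4=9.
Step 11. [r2c6∈{7}] nothing but 7 survives at r2c6 ⇒ r2c6=7.
Step 12. [r6c7∈{2}] nothing but 2 survives at r6c7. So r6c7=2.
Step 13. [r6c9∈{8}] r6c9 is down to just 8 ⇒ r6c9=8.
Step 14. [r6c4∈{3}] nothing but 3 survives at r6c4 ⇒ r6c4=3.
Step 15. [r7c3∈{6}] only 6 remains possible at r7c3 ⇒ r7c3=6.
Step 16. [r8c6∈{8}] r8c6's peers cover all but 8. So r8c6=8.
Step 17. [r3c6∈{4}] nothing but 4 survives at r3c6 ⇒ r3c6=4.
Step 18. [r6c1∈{4}] r6c1 has the single candidate 4. So r6c1=4.
Step 19. [r7c4∈{5}] r7c4's peers cover all but 5 ⇒ r7c4=5.
Step 20. [r2c8∈{5}] only 5 remains possible at r2c8. So r2c8=5.
Step 21. [r8c9∈{5}] r8c9 is down to just 5, so r8c9=5.
Step 22. [r6c3∈{5}] only 5 remains possible at r6c3. So r6c3=5.
Step 23. [r3c1∈{6}] r3c1 has the single candidate 6, so r3c1=6.
Step 24. [r6c2∈{7}] r6c2 has the single candidate 7, so r6c2=7.
Step 25. [r7c1∈{8}] r7c1 has the single candidate 8. So r7c1=8.
Step 26. [r6c8∈{1}] nothing but 1 survives at r6c8 ⇒ r6c8=1.
Step 27. [r1c9∈{2}] r1c9 is down to just 2, so r1c9=2.
Step 28. [r4c3∈{2}] r4c3 has the single candidate 2 ⇒ r4c3=2.
Step 29. [r2c5∈{1}] r2c5 has the single candidate 1 ⇒ r2c5=1.
Step 30. [r8c7∈{6}] only 6 remains possible at r8c7. So r8c7=6.
Step 31. [r9c5∈{7}] only 7 remains possible at r9c5. So r9c5=7.
Step 32. [r7c5∈{3}] only 3 remains possible at r7c5, so r7c5=3.
Step 33. [r5c8∈{6}] r5c8's peers cover all but 6 ⇒ r5c8=6.
Step 34. [r6c6∈{9}] r6c6 is down to just 9. So r6c6=9.
Step 35. [r3c8∈{7}] nothing but 7 survives at r3c8, so r3c8=7.
Step 36. [r9c8∈{9}] r9c8 has the single candidate 9 ⇒ r9c8=9.
Step 37. [r1c8∈{8}] r1c8 has the single candidate 8, so r1c8=8.
Step 38. [r1c4∈{6}] r1c4's peers cover all but 6, so r1c4=6.
Step 39. [r8c2∈{1}] only 1 remains possible at r8c2. So r8c2=1.

Answer: 1 4 7 6 5 3 9 8 2 / 2 3 8 9 1 7 4 5 6 / 6 5 9 8 2 4 1 7 3 / 9 6 2 1 8 5 3 4 7 / 3 8 1 7 4 2 5 6 9 / 4 7 5 3 6 9 2 1 8 / 8 9 6 5 3 1 7 2 4 / 7 1 4 2 9 8 6 3 5 / 5 2 3 4 7 6 8 9 1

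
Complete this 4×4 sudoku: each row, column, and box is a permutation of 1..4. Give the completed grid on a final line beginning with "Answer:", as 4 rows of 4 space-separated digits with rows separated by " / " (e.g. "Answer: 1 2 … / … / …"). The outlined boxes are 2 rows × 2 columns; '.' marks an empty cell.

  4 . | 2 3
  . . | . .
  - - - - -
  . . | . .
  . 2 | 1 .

Step 1. [r3c2∈{1,3,4}] 4 has one home in col 2: r3c2. So r3c2=4.
Step 2. [r2c4∈{1,4}] r2c4 is the only open cell in col 4 admitting 1, so r2c4=1.
Step 3. [r4c1∈{3}] r4c1 is down to just 3, so r4c1=3.
Step 4. [r3c1∈{1}] only 1 remains possible at r3c1 ⇒ r3c1=1.
Step 5. [r2c3∈{4}] r2c3 has the single candidate 4, so r2c3=4.
Step 6. [r2c2∈{3}] r2c2 is down to just 3, so r2c2=3.
Step 7. [r3c3∈{3}] r3c3 has the single candidate 3, so r3c3=3.
Step 8. [r3c4∈{2}] nothing but 2 survives at r3c4 ⇒ r3c4=2.
Step 9. [r4c4∈{4}] only 4 remains possible at r4c4, so r4c4=4.
Step 10. [r2c1∈{2}] nothing but 2 survives at r2c1. So r2c1=2.
Step 11. [r1c2∈{1}] nothing but 1 survives at r1c2 ⇒ r1c2=1.

Answer: 4 1 2 3 / 2 3 4 1 / 1 4 3 2 / 3 2 1 4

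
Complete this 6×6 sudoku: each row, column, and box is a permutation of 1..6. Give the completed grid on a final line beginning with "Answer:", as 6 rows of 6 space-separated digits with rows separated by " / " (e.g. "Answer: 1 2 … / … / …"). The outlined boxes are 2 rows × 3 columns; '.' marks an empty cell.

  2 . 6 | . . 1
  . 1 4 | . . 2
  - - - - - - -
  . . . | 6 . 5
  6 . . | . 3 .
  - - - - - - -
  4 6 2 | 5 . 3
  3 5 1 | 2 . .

Step 1. [r4c6∈{4}] r4c6's peers cover all but 4, so r4c6=4.
Step 2. [r1c5∈{4,5}] across row 1, 5 lands solely at r1c5 ⇒ r1c5=5.
Step 3. [r3c5∈{1,2}] across col 5, 2 lands solely at r3c5. So r3c5=2.
Step 4. [r1c2∈{3}] only 3 remains possible at r1c2, so r1c2=3.
Step 5. [r6c5∈{4,6}] in row 6, 4 fits only at r6c5, so r6c5=4.
Step 6. [r3c2∈{4}] r3c2 has the single candidate 4, so r3c2=4.
Step 7. [r1c4∈{4}] only 4 remains possible at r1c4 ⇒ r1c4=4.
Step 8. [r2c1∈{5}] nothing but 5 survives at r2c1 ⇒ r2c1=5.
Step 9. [r4c3∈{5}] nothing but 5 survives at r4c3. So r4c3=5.
Step 10. [r5c5∈{1}] r5c5's peers cover all but 1, so r5c5=1.
Step 11. [r2c5∈{6}] r2c5's peers cover all but 6. So r2c5=6.
Step 12. [r2c4∈{3}] r2c4 has the single candidate 3, so r2c4=3.
Step 13. [r4c4∈{1}] r4c4 is down to just 1 ⇒ r4c4=1.
Step 14. [r3c3∈{3}] nothing but 3 survives at r3c3, so r3c3=3.
Step 15. [r4c2∈{2}] only 2 remains possible at r4c2 ⇒ r4c2=2.
Step 16. [r3c1∈{1}] r3c1's peers cover all but 1 ⇒ r3c1=1.
Step 17. [r6c6∈{6}] r6c6's peers cover all but 6 ⇒ r6c6=6.

Answer: 2 3 6 4 5 1 / 5 1 4 3 6 2 / 1 4 3 6 2 5 / 6 2 5 1 3 4 / 4 6 2 5 1 3 / 3 5 1 2 4 6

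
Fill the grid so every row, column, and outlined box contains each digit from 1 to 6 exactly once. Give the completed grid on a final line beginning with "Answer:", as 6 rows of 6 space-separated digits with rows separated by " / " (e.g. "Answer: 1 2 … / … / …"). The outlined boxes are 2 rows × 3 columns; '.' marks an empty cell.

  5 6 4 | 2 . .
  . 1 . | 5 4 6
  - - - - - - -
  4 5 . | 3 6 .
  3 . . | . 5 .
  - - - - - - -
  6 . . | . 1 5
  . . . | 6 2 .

Step 1. [r4c2∈{2}] r4c2 has the single candidate 2, so r4c2=2.
Step 2. [r6c6∈{3,4}] 3 has one home in box 6: r6c6. So r6c6=3.
Step 3. [r4c4∈{1,4}] in col 4, 1 fits only at r4c4, so r4c4=1.
Step 4. [r2c3∈{2,3}] r2c3 is the only open cell in row 2 admitting 3, so r2c3=3.
Step 5. [r5c2∈{3,4}] 3 has one home in row 5: r5c2. So r5c2=3.
Step 6. [r6c3∈{1,5}] across row 6, 5 lands solely at r6c3, so r6c3=5.
Step 7. [r3c3∈{1}] r3c3's peers cover all but 1 ⇒ r3c3=1.
Step 8. [r2c1∈{2}] r2c1 is down to just 2 ⇒ r2c1=2.
Step 9. [r1c6∈{1}] nothing but 1 survives at r1c6. So r1c6=1.
Step 10. [r5c3∈{2}] r5c3 has the single candidate 2, so r5c3=2.
Step 11. [r6c2∈{4}] only 4 remains possible at r6c2, so r6c2=4.
Step 12. [r1c5∈{3}] only 3 remains possible at r1c5. So r1c5=3.
Step 13. [r5c4∈{4}] only 4 remains possible at r5c4. So r5c4=4.
Step 14. [r4c6∈{4}] r4c6's peers cover all but 4 ⇒ r4c6=4.
Step 15. [r3c6∈{2}] nothing but 2 survives at r3c6. So r3c6=2.
Step 16. [r6c1∈{1}] nothing but 1 survives at r6c1 ⇒ r6c1=1.
Step 17. [r4c3∈{6}] r4c3's peers cover all but 6. So r4c3=6.

Answer: 5 6 4 2 3 1 / 2 1 3 5 4 6 / 4 5 1 3 6 2 / 3 2 6 1 5 4 / 6 3 2 4 1 5 / 1 4 5 6 2 3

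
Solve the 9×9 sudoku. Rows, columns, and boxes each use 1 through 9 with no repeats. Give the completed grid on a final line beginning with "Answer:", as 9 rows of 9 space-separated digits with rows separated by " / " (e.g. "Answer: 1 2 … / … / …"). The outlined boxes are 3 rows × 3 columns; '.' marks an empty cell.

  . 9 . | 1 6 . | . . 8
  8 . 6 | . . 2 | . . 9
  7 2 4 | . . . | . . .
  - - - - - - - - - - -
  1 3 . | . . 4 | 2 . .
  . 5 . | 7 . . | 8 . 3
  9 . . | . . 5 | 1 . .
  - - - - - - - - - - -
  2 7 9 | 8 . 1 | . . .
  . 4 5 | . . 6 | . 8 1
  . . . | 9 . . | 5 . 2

Step 1. [r8c1∈{3}] only 3 remains possible at r8c1, so r8c1=3.
Step 2. [r2c4∈{3,4,5}] col 4 places 4 nowhere but r2c4. So r2c4=4.
Step 3. [r3c4∈{3,5}] r3c4 is the only open cell in col 4 admitting 5. So r3c4=5.
Step 4. [r2c8∈{1,3,5,7}] 5 has one home in row 2: r2c8 ⇒ r2c8=5.
Step 5. [r3c9∈{6}] r3c9's peers cover all but 6 ⇒ r3c9=6.
Step 6. [r3c7∈{3}] r3c7's peers cover all but 3. So r3c7=3.
Step 7. [r2c5∈{3,7}] across row 2, 3 lands solely at r2c5, so r2c5=3.
Step 8. [r7c9∈{4}] r7c9 has the single candidate 4, so r7c9=4.
Step 9. [r6c8∈{4,6,7}] across row 6, 4 lands solely at r6c8. So r6c8=4.
Step 10. [r5c6∈{9}] r5c6 has the single candidate 9. So r5c6=9.
Step 11. [r5c8∈{6}] only 6 remains possible at r5c8, so r5c8=6.
Step 12. [r6c9∈{7}] r6c9 has the single candidate 7. So r6c9=7.
Step 13. [r4c5∈{8}] nothing but 8 survives at r4c5. So r4c5=8.
Step 14. [r6c5∈{2}] r6c5 has the single candidate 2 ⇒ r6c5=2.
Step 15. [r1c6∈{7}] r1c6 is down to just 7. So r1c6=7.
Step 16. [r6c2∈{6,8}] across box 4, 6 lands solely at r6c2, so r6c2=6.
Step 17. [r9c8∈{3,7}] across col 8, 7 lands solely at r9c8. So r9c8=7.
Step 18. [r9c2∈{1,8}] 8 has one home in col 2: r9c2, so r9c2=8.
Step 19. [r8c5∈{7}] nothing but 7 survives at r8c5. So r8c5=7.
Step 20. [r1c1∈{5}] r1c1 has the single candidate 5 ⇒ r1c1=5.
Step 21. [r4c9∈{5}] r4c9 has the single candidate 5, so r4c9=5.
Step 22. [r8c4∈{2}] r8c4's peers cover all but 2. So r8c4=2.
Step 23. [r4c4∈{6}] r4c4 is down to just 6 ⇒ r4c4=6.
Step 24. [r9c5∈{4}] r9c5's peers cover all but 4 ⇒ r9c5=4.
Step 25. [r6c3∈{8}] r6c3 has the single candidate 8, so r6c3=8.
Step 26. [r3c8∈{1}] r3c8 is down to just 1 ⇒ r3c8=1.
Step 27. [r7c8∈{3}] r7c8's peers cover all but 3, so r7c8=3.
Step 28. [r8c7∈{9}] r8c7 has the single candidate 9 ⇒ r8c7=9.
Step 29. [r3c5∈{9}] only 9 remains possible at r3c5, so r3c5=9.
Step 30. [r9c6∈{3}] r9c6 is down to just 3, so r9c6=3.
Step 31. [r5c3∈{2}] r5c3's peers cover all but 2 ⇒ r5c3=2.
Step 32. [r1c3∈{3}] r1c3 has the single candidate 3, so r1c3=3.
Step 33. [r9c3∈{1}] r9c3's peers cover all but 1 ⇒ r9c3=1.
Step 34. [r5c1∈{4}] r5c1's peers cover all but 4. So r5c1=4.
Step 35. [r2c2∈{1}] r2c2's peers cover all but 1. So r2c2=1.
Step 36. [r6c4∈{3}] r6c4 is down to just 3, so r6c4=3.
Step 37. [r9c1∈{6}] only 6 remains possible at r9c1 ⇒ r9c1=6.
Step 38. [r1c8∈{2}] r1c8's peers cover all but 2. So r1c8=2.
Step 39. [r3c6∈{8}] nothing but 8 survives at r3c6, so r3c6=8.
Step 40. [r7c7∈{6}] r7c7 has the single candidate 6. So r7c7=6.
Step 41. [r5c5∈{1}] nothing but 1 survives at r5c5, so r5c5=1.
Step 42. [r2c7∈{7}] only 7 remains possible at r2c7, so r2c7=7.
Step 43. [r7c5∈{5}] r7c5 has the single candidate 5 ⇒ r7c5=5.
Step 44. [r4c8∈{9}] r4c8 is down to just 9. So r4c8=9.
Step 45. [r4c3∈{7}] nothing but 7 survives at r4c3, so r4c3=7.
Step 46. [r1c7∈{4}] r1c7 is down to just 4 ⇒ r1c7=4.

Answer: 5 9 3 1 6 7 4 2 8 / 8 1 6 4 3 2 7 5 9 / 7 2 4 5 9 8 3 1 6 / 1 3 7 6 8 4 2 9 5 / 4 5 2 7 1 9 8 6 3 / 9 6 8 3 2 5 1 4 7 / 2 7 9 8 5 1 6 3 4 / 3 4 5 2 7 6 9 8 1 / 6 8 1 9 4 3 5 7 2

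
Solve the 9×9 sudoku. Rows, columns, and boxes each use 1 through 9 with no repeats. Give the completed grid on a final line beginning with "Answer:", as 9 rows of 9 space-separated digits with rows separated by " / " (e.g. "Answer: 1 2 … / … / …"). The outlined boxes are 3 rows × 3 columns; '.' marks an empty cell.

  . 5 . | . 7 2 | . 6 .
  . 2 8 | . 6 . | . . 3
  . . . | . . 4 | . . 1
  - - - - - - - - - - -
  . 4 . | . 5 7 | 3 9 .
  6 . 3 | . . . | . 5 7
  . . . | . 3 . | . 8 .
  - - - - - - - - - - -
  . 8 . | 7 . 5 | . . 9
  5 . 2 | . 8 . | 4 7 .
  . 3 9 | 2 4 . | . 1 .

Step 1. [r4c3∈{1}] nothing but 1 survives at r4c3. So r4c3=1.
Step 2. [r8c9∈{6}] only 6 remains possible at r8c9, so r8c9=6.
Step 3. [r3c5∈{9}] r3c5 is down to just 9. So r3c5=9.
Step 4. [r2c6∈{1}] r2c6's peers cover all but 1. So r2c6=1.
Step 5. [r6c7∈{1,2,6}] across col 7, 6 lands solely at r6c7 ⇒ r6c7=6.
Step 6. [r6c6∈{9}] nothing but 9 survives at r6c6. So r6c6=9.
Step 7. [r1c3∈{4}] nothing but 4 survives at r1c3. So r1c3=4.
Step 8. [r6c4∈{1,4}] across row 6, 1 lands solely at r6c4 ⇒ r6c4=1.
Step 9. [r1c9∈{8}] r1c9 is down to just 8. So r1c9=8.
Step 10. [r3c4∈{3,5,8}] in row 3, 8 fits only at r3c4 ⇒ r3c4=8.
Step 11. [r3c7∈{2,5,7}] row 3 places 5 nowhere but r3c7 ⇒ r3c7=5.
Step 12. [r9c1∈{7}] nothing but 7 survives at r9c1 ⇒ r9c1=7.
Step 13. [r1c1∈{1,3,9}] row 1 places 1 nowhere but r1c1. So r1c1=1.
Step 14. [r4c9∈{2}] r4c9 has the single candidate 2. So r4c9=2.
Step 15. [r3c2∈{6,7}] 6 has one home in col 2: r3c2. So r3c2=6.
Step 16. [r3c8∈{2}] r3c8's peers cover all but 2. So r3c8=2.
Step 17. [r8c6∈{3}] r8c6 has the single candidate 3. So r8c6=3.
Step 18. [r2c1∈{9}] only 9 remains possible at r2c1. So r2c1=9.
Step 19. [r3c3∈{7}] only 7 remains possible at r3c3, so r3c3=7.
Step 20. [r6c1∈{2}] only 2 remains possible at r6c1. So r6c1=2.
Step 21. [r8c4∈{9}] nothing but 9 survives at r8c4. So r8c4=9.
Step 22. [r5c6∈{8}] r5c6 has the single candidate 8, so r5c6=8.
Step 23. [r5c5∈{2}] only 2 remains possible at r5c5 ⇒ r5c5=2.
Step 24. [r1c4∈{3}] r1c4's peers cover all but 3. So r1c4=3.
Step 25. [r2c7∈{7}] nothing but 7 survives at r2c7, so r2c7=7.
Step 26. [r9c7∈{8}] r9c7 is down to just 8. So r9c7=8.
Step 27. [r7c1∈{4}] r7c1 is down to just 4 ⇒ r7c1=4.
Step 28. [r7c3∈{6}] r7c3 is down to just 6, so r7c3=6.
Step 29. [r7c5∈{1}] nothing but 1 survives at r7c5, so r7c5=1.
Step 30. [r2c8∈{4}] r2c8 is down to just 4, so r2c8=4.
Step 31. [r2c4∈{5}] nothing but 5 survives at r2c4, so r2c4=5.
Step 32. [r1c7∈{9}] r1c7 has the single candidate 9. So r1c7=9.
Step 33. [r4c1∈{8}] only 8 remains possible at r4c1. So r4c1=8.
Step 34. [r8c2∈{1}] r8c2 has the single candidate 1, so r8c2=1.
Step 35. [r5c7∈{1}] r5c7 has the single candidate 1. So r5c7=1.
Step 36. [r6c9∈{4}] only 4 remains possible at r6c9 ⇒ r6c9=4.
Step 37. [r5c2∈{9}] only 9 remains possible at r5c2 ⇒ r5c2=9.
Step 38. [r5c4∈{4}] r5c4 has the single candidate 4. So r5c4=4.
Step 39. [r6c3∈{5}] only 5 remains possible at r6c3 ⇒ r6c3=5.
Step 40. [r9c9∈{5}] r9c9 is down to just 5, so r9c9=5.
Step 41. [r7c7∈{2}] r7c7's peers cover all but 2 ⇒ r7c7=2.
Step 42. [r6c2∈{7}] r6c2's peers cover all but 7 ⇒ r6c2=7.
Step 43. [r4c4∈{6}] r4c4 is down to just 6. So r4c4=6.
Step 44. [r7c8∈{3}] r7c8 is down to just 3, so r7c8=3.
Step 45. [r9c6∈{6}] r9c6's peers cover all but 6 ⇒ r9c6=6.
Step 46. [r3c1∈{3}] r3c1's peers cover all but 3 ⇒ r3c1=3.

Answer: 1 5 4 3 7 2 9 6 8 / 9 2 8 5 6 1 7 4 3 / 3 6 7 8 9 4 5 2 1 / 8 4 1 6 5 7 3 9 2 / 6 9 3 4 2 8 1 5 7 / 2 7 5 1 3 9 6 8 4 / 4 8 6 7 1 5 2 3 9 / 5 1 2 9 8 3 4 7 6 / 7 3 9 2 4 6 8 1 5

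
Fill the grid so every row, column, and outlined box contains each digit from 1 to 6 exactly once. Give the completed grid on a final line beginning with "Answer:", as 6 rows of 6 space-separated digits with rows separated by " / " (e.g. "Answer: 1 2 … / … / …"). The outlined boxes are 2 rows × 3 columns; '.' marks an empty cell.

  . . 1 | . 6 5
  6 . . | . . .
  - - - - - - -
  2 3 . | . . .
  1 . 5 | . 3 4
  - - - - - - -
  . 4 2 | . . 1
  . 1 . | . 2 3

Step 1. [r5c5∈{5}] only 5 remains possible at r5c5 ⇒ r5c5=5.
Step 2. [r2c5∈{1,4}] 4 has one home in col 5: r2c5. So r2c5=4.
Step 3. [r2c6∈{2}] nothing but 2 survives at r2c6, so r2c6=2.
Step 4. [r5c4∈{6}] r5c4 has the single candidate 6 ⇒ r5c4=6.
Step 5. [r2c4∈{1,3}] row 2 places 1 nowhere but r2c4 ⇒ r2c4=1.
Step 6. [r4c2∈{6}] only 6 remains possible at r4c2. So r4c2=6.
Step 7. [r1c4∈{3}] only 3 remains possible at r1c4, so r1c4=3.
Step 8. [r4c4∈{2}] r4c4 has the single candidate 2 ⇒ r4c4=2.
Step 9. [r3c3∈{4}] nothing but 4 survives at r3c3. So r3c3=4.
Step 10. [r3c4∈{5}] only 5 remains possible at r3c4. So r3c4=5.
Step 11. [r5c1∈{3}] r5c1 has the single candidate 3 ⇒ r5c1=3.
Step 12. [r6c1∈{5}] r6c1 has the single candidate 5. So r6c1=5.
Step 13. [r6c4∈{4}] nothing but 4 survives at r6c4, so r6c4=4.
Step 14. [r1c2∈{2}] nothing but 2 survives at r1c2 ⇒ r1c2=2.
Step 15. [r3c5∈{1}] r3c5 is down to just 1. So r3c5=1.
Step 16. [r1c1∈{4}] r1c1 has the single candidate 4 ⇒ r1c1=4.
Step 17. [r3c6∈{6}] only 6 remains possible at r3c6 ⇒ r3c6=6.
Step 18. [r2c2∈{5}] only 5 remains possible at r2c2, so r2c2=5.
Step 19. [r6c3∈{6}] nothing but 6 survives at r6c3 ⇒ r6c3=6.
Step 20. [r2c3∈{3}] only 3 remains possible at r2c3 ⇒ r2c3=3.

Answer: 4 2 1 3 6 5 / 6 5 3 1 4 2 / 2 3 4 5 1 6 / 1 6 5 2 3 4 / 3 4 2 6 5 1 / 5 1 6 4 2 3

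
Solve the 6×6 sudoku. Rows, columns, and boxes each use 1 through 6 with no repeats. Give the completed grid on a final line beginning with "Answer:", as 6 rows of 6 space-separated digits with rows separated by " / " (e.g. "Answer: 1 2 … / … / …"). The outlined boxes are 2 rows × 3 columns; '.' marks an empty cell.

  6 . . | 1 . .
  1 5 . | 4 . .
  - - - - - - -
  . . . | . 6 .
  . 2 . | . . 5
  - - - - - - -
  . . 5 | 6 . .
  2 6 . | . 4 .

Step 1. [r3c6∈{1,2,3,4}] in col 6, 4 fits only at r3c6, so r3c6=4.
Step 2. [r4c4∈{3}] only 3 remains possible at r4c4, so r4c4=3.
Step 3. [r1c5∈{2,3,5}] across row 1, 5 lands solely at r1c5 ⇒ r1c5=5.
Step 4. [r2c6∈{2,3,6}] r2c6 is the only open cell in row 2 admitting 6, so r2c6=6.
Step 5. [r4c1∈{4}] r4c1 has the single candidate 4, so r4c1=4.
Step 6. [r5c1∈{3}] r5c1 is down to just 3 ⇒ r5c1=3.
Step 7. [r6c3∈{1}] only 1 remains possible at r6c3. So r6c3=1.
Step 8. [r2c5∈{2,3}] r2c5 is the only open cell in col 5 admitting 3 ⇒ r2c5=3.
Step 9. [r1c3∈{2,3,4}] r1c3 is the only open cell in col 3 admitting 4. So r1c3=4.
Step 10. [r5c5∈{1,2}] col 5 places 2 nowhere but r5c5 ⇒ r5c5=2.
Step 11. [r3c2∈{1,3}] across row 3, 1 lands solely at r3c2, so r3c2=1.
Step 12. [r5c2∈{4}] r5c2's peers cover all but 4. So r5c2=4.
Step 13. [r4c5∈{1}] nothing but 1 survives at r4c5 ⇒ r4c5=1.
Step 14. [r3c4∈{2}] only 2 remains possible at r3c4. So r3c4=2.
Step 15. [r4c3∈{6}] r4c3 has the single candidate 6. So r4c3=6.
Step 16. [r2c3∈{2}] r2c3 has the single candidate 2 ⇒ r2c3=2.
Step 17. [r1c6∈{2}] r1c6's peers cover all but 2. So r1c6=2.
Step 18. [r1c2∈{3}] r1c2's peers cover all but 3. So r1c2=3.
Step 19. [r5c6∈{1}] nothing but 1 survives at r5c6 ⇒ r5c6=1.
Step 20. [r3c1∈{5}] nothing but 5 survives at r3c1. So r3c1=5.
Step 21. [r6c4∈{5}] nothing but 5 survives at r6c4 ⇒ r6c4=5.
Step 22. [r6c6∈{3}] r6c6 has the single candidate 3, so r6c6=3.
Step 23. [r3c3∈{3}] r3c3's peers cover all but 3, so r3c3=3.

Answer: 6 3 4 1 5 2 / 1 5 2 4 3 6 / 5 1 3 2 6 4 / 4 2 6 3 1 5 / 3 4 5 6 2 1 / 2 6 1 5 4 3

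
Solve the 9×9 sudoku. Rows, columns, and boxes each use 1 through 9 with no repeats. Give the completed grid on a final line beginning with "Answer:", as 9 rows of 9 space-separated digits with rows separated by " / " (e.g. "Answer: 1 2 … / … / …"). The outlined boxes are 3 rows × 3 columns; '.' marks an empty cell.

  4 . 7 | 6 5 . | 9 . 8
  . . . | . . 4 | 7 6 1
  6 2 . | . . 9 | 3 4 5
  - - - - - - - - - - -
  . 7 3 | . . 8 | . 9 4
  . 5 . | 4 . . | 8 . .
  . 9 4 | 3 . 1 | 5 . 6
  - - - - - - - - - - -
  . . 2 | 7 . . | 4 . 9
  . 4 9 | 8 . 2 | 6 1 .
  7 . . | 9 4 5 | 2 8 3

Step 1. [r5c6∈{6,7}] r5c6 is the only open cell in col 6 admitting 7. So r5c6=7.
Step 2. [r6c5∈{2}] nothing but 2 survives at r6c5, so r6c5=2.
Step 3. [r7c5∈{1,3,6}] across box 8, 1 lands solely at r7c5, so r7c5=1.
Step 4. [r8c5∈{3}] r8c5's peers cover all but 3. So r8c5=3.
Step 5. [r2c5∈{8}] r2c5 has the single candidate 8 ⇒ r2c5=8.
Step 6. [r5c3∈{1,6}] in box 4, 6 fits only at r5c3. So r5c3=6.
Step 7. [r2c2∈{3}] only 3 remains possible at r2c2. So r2c2=3.
Step 8. [r4c1∈{1,2}] across row 4, 2 lands solely at r4c1. So r4c1=2.
Step 9. [r7c2∈{6,8}] across col 2, 8 lands solely at r7c2, so r7c2=8.
Step 10. [r1c2∈{1}] r1c2 is down to just 1 ⇒ r1c2=1.
Step 11. [r8c1∈{5}] only 5 remains possible at r8c1 ⇒ r8c1=5.
Step 12. [r5c9∈{2}] r5c9 has the single candidate 2. So r5c9=2.
Step 13. [r6c1∈{8}] r6c1 is down to just 8, so r6c1=8.
Step 14. [r7c8∈{5}] r7c8 is down to just 5 ⇒ r7c8=5.
Step 15. [r4c7∈{1}] r4c7's peers cover all but 1 ⇒ r4c7=1.
Step 16. [r2c3∈{5}] only 5 remains possible at r2c3, so r2c3=5.
Step 17. [r9c3∈{1}] r9c3's peers cover all but 1 ⇒ r9c3=1.
Step 18. [r2c1∈{9}] r2c1's peers cover all but 9 ⇒ r2c1=9.
Step 19. [r4c5∈{6}] nothing but 6 survives at r4c5, so r4c5=6.
Step 20. [r1c6∈{3}] only 3 remains possible at r1c6 ⇒ r1c6=3.
Step 21. [r7c1∈{3}] only 3 remains possible at r7c1 ⇒ r7c1=3.
Step 22. [r1c8∈{2}] nothing but 2 survives at r1c8, so r1c8=2.
Step 23. [r2c4∈{2}] nothing but 2 survives at r2c4 ⇒ r2c4=2.
Step 24. [r6c8∈{7}] only 7 remains possible at r6c8. So r6c8=7.
Step 25. [r4c4∈{5}] only 5 remains possible at r4c4. So r4c4=5.
Step 26. [r3c4∈{1}] r3c4's peers cover all but 1 ⇒ r3c4=1.
Step 27. [r5c5∈{9}] nothing but 9 survives at r5c5 ⇒ r5c5=9.
Step 28. [r7c6∈{6}] r7c6 has the single candidate 6. So r7c6=6.
Step 29. [r9c2∈{6}] nothing but 6 survives at r9c2. So r9c2=6.
Step 30. [r5c8∈{3}] nothing but 3 survives at r5c8, so r5c8=3.
Step 31. [r8c9∈{7}] r8c9 has the single candidate 7, so r8c9=7.
Step 32. [r3c5∈{7}] only 7 remains possible at r3c5, so r3c5=7.
Step 33. [r5c1∈{1}] nothing but 1 survives at r5c1. So r5c1=1.
Step 34. [r3c3∈{8}] r3c3 has the single candidate 8, so r3c3=8.

Answer: 4 1 7 6 5 3 9 2 8 / 9 3 5 2 8 4 7 6 1 / 6 2 8 1 7 9 3 4 5 / 2 7 3 5 6 8 1 9 4 / 1 5 6 4 9 7 8 3 2 / 8 9 4 3 2 1 5 7 6 / 3 8 2 7 1 6 4 5 9 / 5 4 9 8 3 2 6 1 7 / 7 6 1 9 4 5 2 8 3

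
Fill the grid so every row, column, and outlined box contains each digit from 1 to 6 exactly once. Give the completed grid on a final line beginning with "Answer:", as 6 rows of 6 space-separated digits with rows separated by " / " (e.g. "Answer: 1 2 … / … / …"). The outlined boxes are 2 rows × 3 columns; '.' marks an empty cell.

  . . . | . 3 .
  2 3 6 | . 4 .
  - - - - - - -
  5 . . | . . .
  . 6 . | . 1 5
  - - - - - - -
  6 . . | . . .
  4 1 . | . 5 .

Step 1. [r5c5∈{2}] nothing but 2 survives at r5c5. So r5c5=2.
Step 2. [r3c2∈{2,4}] 2 has one home in col 2: r3c2. So r3c2=2.
Step 3. [r2c6∈{1}] only 1 remains possible at r2c6, so r2c6=1.
Step 4. [r4c4∈{2,3,4}] row 4 places 2 nowhere but r4c4, so r4c4=2.
Step 5. [r3c3∈{1,3,4}] 1 has one home in row 3: r3c3 ⇒ r3c3=1.
Step 6. [r5c4∈{1,3,4}] 1 has one home in row 5: r5c4, so r5c4=1.
Step 7. [r3c4∈{3,4,6}] across col 4, 4 lands solely at r3c4, so r3c4=4.
Step 8. [r6c4∈{3,6}] col 4 places 3 nowhere but r6c4. So r6c4=3.
Step 9. [r1c4∈{5,6}] 6 has one home in col 4: r1c4, so r1c4=6.
Step 10. [r4c3∈{3,4}] r4c3 is the only open cell in row 4 admitting 4 ⇒ r4c3=4.
Step 11. [r1c3∈{5}] r1c3's peers cover all but 5, so r1c3=5.
Step 12. [r6c6∈{6}] r6c6 is down to just 6, so r6c6=6.
Step 13. [r1c2∈{4}] r1c2's peers cover all but 4, so r1c2=4.
Step 14. [r3c5∈{6}] r3c5's peers cover all but 6 ⇒ r3c5=6.
Step 15. [r6c3∈{2}] r6c3 has the single candidate 2 ⇒ r6c3=2.
Step 16. [r5c6∈{4}] r5c6 is down to just 4. So r5c6=4.
Step 17. [r5c3∈{3}] r5c3's peers cover all but 3. So r5c3=3.
Step 18. [r3c6∈{3}] r3c6 has the single candidate 3 ⇒ r3c6=3.
Step 19. [r1c1∈{1}] nothing but 1 survives at r1c1. So r1c1=1.
Step 20. [r4c1∈{3}] nothing but 3 survives at r4c1, so r4c1=3.
Step 21. [r1c6∈{2}] r1c6 has the single candidate 2. So r1c6=2.
Step 22. [r5c2∈{5}] r5c2's peers cover all but 5 ⇒ r5c2=5.
Step 23. [r2c4∈{5}] r2c4's peers cover all but 5. So r2c4=5.

Answer: 1 4 5 6 3 2 / 2 3 6 5 4 1 / 5 2 1 4 6 3 / 3 6 4 2 1 5 / 6 5 3 1 2 4 / 4 1 2 3 5 6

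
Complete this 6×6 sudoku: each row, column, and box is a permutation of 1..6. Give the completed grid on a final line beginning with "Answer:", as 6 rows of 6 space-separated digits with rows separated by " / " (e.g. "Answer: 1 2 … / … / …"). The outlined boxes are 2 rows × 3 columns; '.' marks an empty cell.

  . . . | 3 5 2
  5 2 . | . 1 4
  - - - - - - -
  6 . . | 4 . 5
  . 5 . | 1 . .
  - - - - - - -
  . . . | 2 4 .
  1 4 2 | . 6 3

Step 1. [r2c3∈{3,6}] r2c3 is the only open cell in row 2 admitting 3, so r2c3=3.
Step 2. [r4c1∈{2,3,4}] col 1 places 2 nowhere but r4c1 ⇒ r4c1=2.
Step 3. [r3c2∈{1,3}] in box 3, 3 fits only at r3c2, so r3c2=3.
Step 4. [r5c2∈{6}] r5c2's peers cover all but 6 ⇒ r5c2=6.
Step 5. [r1c3∈{1,4,6}] row 1 places 6 nowhere but r1c3 ⇒ r1c3=6.
Step 6. [r5c1∈{3}] r5c1 is down to just 3 ⇒ r5c1=3.
Step 7. [r1c2∈{1}] nothing but 1 survives at r1c2. So r1c2=1.
Step 8. [r1c1∈{4}] only 4 remains possible at r1c1. So r1c1=4.
Step 9. [r4c6∈{6}] r4c6 is down to just 6. So r4c6=6.
Step 10. [r4c5∈{3}] r4c5 is down to just 3, so r4c5=3.
Step 11. [r4c3∈{4}] only 4 remains possible at r4c3. So r4c3=4.
Step 12. [r6c4∈{5}] r6c4 has the single candidate 5. So r6c4=5.
Step 13. [r3c3∈{1}] only 1 remains possible at r3c3 ⇒ r3c3=1.
Step 14. [r2c4∈{6}] r2c4 is down to just 6, so r2c4=6.
Step 15. [r3c5∈{2}] nothing but 2 survives at r3c5, so r3c5=2.
Step 16. [r5c3∈{5}] only 5 remains possible at r5c3, so r5c3=5.
Step 17. [r5c6∈{1}] only 1 remains possible at r5c6. So r5c6=1.

Answer: 4 1 6 3 5 2 / 5 2 3 6 1 4 / 6 3 1 4 2 5 / 2 5 4 1 3 6 / 3 6 5 2 4 1 / 1 4 2 5 6 3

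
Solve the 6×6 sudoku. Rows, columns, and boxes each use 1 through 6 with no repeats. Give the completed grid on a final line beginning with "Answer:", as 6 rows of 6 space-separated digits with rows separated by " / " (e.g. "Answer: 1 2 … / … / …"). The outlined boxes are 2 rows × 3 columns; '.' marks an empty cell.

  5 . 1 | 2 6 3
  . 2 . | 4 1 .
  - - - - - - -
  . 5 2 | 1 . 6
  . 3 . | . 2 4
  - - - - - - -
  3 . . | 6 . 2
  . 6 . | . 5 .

Step 1. [r6c3∈{4}] r6c3's peers cover all but 4 ⇒ r6c3=4.
Step 2. [r4c1∈{1,6}] across row 4, 1 lands solely at r4c1. So r4c1=1.
Step 3. [r2c3∈{3,6}] across row 2, 3 lands solely at r2c3, so r2c3=3.
Step 4. [r4c4∈{5}] r4c4 is down to just 5. So r4c4=5.
Step 5. [r6c6∈{1}] r6c6 is down to just 1 ⇒ r6c6=1.
Step 6. [r6c4∈{3}] r6c4 is down to just 3 ⇒ r6c4=3.
Step 7. [r6c1∈{2}] r6c1 is down to just 2 ⇒ r6c1=2.
Step 8. [r3c5∈{3}] r3c5 has the single candidate 3 ⇒ r3c5=3.
Step 9. [r3c1∈{4}] r3c1 has the single candidate 4 ⇒ r3c1=4.
Step 10. [r2c6∈{5}] r2c6 is down to just 5 ⇒ r2c6=5.
Step 11. [r5c5∈{4}] r5c5 has the single candidate 4 ⇒ r5c5=4.
Step 12. [r2c1∈{6}] nothing but 6 survives at r2c1. So r2c1=6.
Step 13. [r4c3∈{6}] r4c3 has the single candidate 6. So r4c3=6.
Step 14. [r1c2∈{4}] r1c2 has the single candidate 4, so r1c2=4.
Step 15. [r5c3∈{5}] nothing but 5 survives at r5c3 ⇒ r5c3=5.
Step 16. [r5c2∈{1}] r5c2 has the single candidate 1 ⇒ r5c2=1.

Answer: 5 4 1 2 6 3 / 6 2 3 4 1 5 / 4 5 2 1 3 6 / 1 3 6 5 2 4 / 3 1 5 6 4 2 / 2 6 4 3 5 1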